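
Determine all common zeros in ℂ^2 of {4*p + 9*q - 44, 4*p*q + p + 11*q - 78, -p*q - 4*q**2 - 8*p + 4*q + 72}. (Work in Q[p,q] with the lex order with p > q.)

{(2, 4)}

Compute a lex Gröbner basis by Buchberger's algorithm.
f_1 = 4*p + 9*q - 44, LT = p.
f_2 = 4*p*q + p + 11*q - 78, LT = p*q.
f_3 = -p*q - 8*p - 4*q**2 + 4*q + 72, LT = p*q.

S(f_1,f_2): lcm = p*q. S = -1/4*p + 9/4*q**2 - 55/4*q + 39/2.
  leading term p: subtract (-1/16)·f_1 from -1/4*p + 9/4*q**2 - 55/4*q + 39/2 → 9/4*q**2 - 211/16*q + 67/4
  leading term q**2: no divisor's leading term divides it; move 9/4*q**2 to the remainder.
  leading term q: no divisor's leading term divides it; move -211/16*q to the remainder.
  leading term 1: no divisor's leading term divides it; move 67/4 to the remainder.
  remainder 9/4*q**2 - 211/16*q + 67/4 ≠ 0; add h_4 = 9/4*q**2 - 211/16*q + 67/4 to the basis.

S(f_1,f_3): lcm = p*q. S = -8*p - 7/4*q**2 - 7*q + 72.
  leading term p: subtract (-2)·f_1 from -8*p - 7/4*q**2 - 7*q + 72 → -7/4*q**2 + 11*q - 16
  leading term q**2: subtract (-7/9)·h_4 from -7/4*q**2 + 11*q - 16 → 107/144*q - 107/36
  leading term q: no divisor's leading term divides it; move 107/144*q to the remainder.
  leading term 1: no divisor's leading term divides it; move -107/36 to the remainder.
  remainder 107/144*q - 107/36 ≠ 0; add h_5 = 107/144*q - 107/36 to the basis.

S(f_2,f_3): lcm = p*q. S = -31/4*p - 4*q**2 + 27/4*q + 105/2.
  leading term p: subtract (-31/16)·f_1 from -31/4*p - 4*q**2 + 27/4*q + 105/2 → -4*q**2 + 387/16*q - 131/4
  leading term q**2: subtract (-16/9)·h_4 from -4*q**2 + 387/16*q - 131/4 → 107/144*q - 107/36
  leading term q: subtract (1)·h_5 from 107/144*q - 107/36 → 0
  remainder 0.

S(f_1,h_4): leading monomials are coprime, so the S-polynomial reduces to 0 (Buchberger's first criterion).
S(f_2,h_4): lcm = p*q**2. S = 55/9*p*q - 67/9*p + 11/4*q**2 - 39/2*q.
  leading term p*q: subtract (55/36*q)·f_1 from 55/9*p*q - 67/9*p + 11/4*q**2 - 39/2*q → -67/9*p - 11*q**2 + 859/18*q
  leading term p: subtract (-67/36)·f_1 from -67/9*p - 11*q**2 + 859/18*q → -11*q**2 + 2321/36*q - 737/9
  leading term q**2: subtract (-44/9)·h_4 from -11*q**2 + 2321/36*q - 737/9 → 0
  remainder 0.

S(f_3,h_4): lcm = p*q**2. S = 499/36*p*q - 67/9*p + 4*q**3 - 4*q**2 - 72*q.
  leading term p*q: subtract (499/144*q)·f_1 from 499/36*p*q - 67/9*p + 4*q**3 - 4*q**2 - 72*q → -67/9*p + 4*q**3 - 563/16*q**2 + 2897/36*q
  leading term p: subtract (-67/36)·f_1 from -67/9*p + 4*q**3 - 563/16*q**2 + 2897/36*q → 4*q**3 - 563/16*q**2 + 875/9*q - 737/9
  leading term q**3: subtract (16/9*q)·h_4 from 4*q**3 - 563/16*q**2 + 875/9*q - 737/9 → -1691/144*q**2 + 607/9*q - 737/9
  leading term q**2: subtract (-1691/324)·h_4 from -1691/144*q**2 + 607/9*q - 737/9 → -7169/5184*q + 7169/1296
  leading term q: subtract (-67/36)·h_5 from -7169/5184*q + 7169/1296 → 0
  remainder 0.

S(f_1,h_5): leading monomials are coprime, so the S-polynomial reduces to 0 (Buchberger's first criterion).
S(f_2,h_5): lcm = p*q. S = 17/4*p + 11/4*q - 39/2.
  leading term p: subtract (17/16)·f_1 from 17/4*p + 11/4*q - 39/2 → -109/16*q + 109/4
  leading term q: subtract (-981/107)·h_5 from -109/16*q + 109/4 → 0
  remainder 0.

S(f_3,h_5): lcm = p*q. S = 12*p + 4*q**2 - 4*q - 72.
  leading term p: subtract (3)·f_1 from 12*p + 4*q**2 - 4*q - 72 → 4*q**2 - 31*q + 60
  leading term q**2: subtract (16/9)·h_4 from 4*q**2 - 31*q + 60 → -68/9*q + 272/9
  leading term q: subtract (-1088/107)·h_5 from -68/9*q + 272/9 → 0
  remainder 0.

S(h_4,h_5): lcm = q**2. S = -67/36*q + 67/9.
  leading term q: subtract (-268/107)·h_5 from -67/36*q + 67/9 → 0
  remainder 0.

Every S-polynomial of the final basis reduces to 0, so we have a Gröbner basis.
Inter-reduce: drop elements whose leading term is divisible by another's, tail-reduce, and make monic.
Reduced Gröbner basis: {p - 2, q - 4}.

The lex basis is triangular: the last element involves only q. Solving q - 4 = 0 gives q ∈ {4}; substituting each value into the earlier elements determines the remaining variables.
  q = 4: the earlier basis element becomes p - 2 = 0, giving p = 2 — point (2, 4).
Each listed point satisfies every original equation (direct substitution).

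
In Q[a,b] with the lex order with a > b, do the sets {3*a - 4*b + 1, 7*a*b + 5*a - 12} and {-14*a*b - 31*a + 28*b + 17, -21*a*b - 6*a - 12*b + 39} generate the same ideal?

Yes, the ideals are equal.

Two ideals are equal iff their reduced Gröbner bases coincide (the reduced basis is unique for a fixed ordering).
Buchberger on the first generating set:
f_1 = 3*a - 4*b + 1, LT = a.
f_2 = 7*a*b + 5*a - 12, LT = a*b.

S(f_1,f_2): lcm = a*b. S = -5/7*a - 4/3*b**2 + 1/3*b + 12/7.
  reduce S modulo (f_1, f_2):
  remainder -4/3*b**2 - 13/21*b + 41/21 ≠ 0; add g_3 = -4/3*b**2 - 13/21*b + 41/21 to the basis.

The other S-polynomials (S(f_1,g_3), S(f_2,g_3)) all reduce to 0 modulo the current basis, so we have a Gröbner basis.
Inter-reduce: drop elements whose leading term is divisible by another's, tail-reduce, and make monic.
Reduced Gröbner basis: {a - 4/3*b + 1/3, b**2 + 13/28*b - 41/28}.

Buchberger on the second generating set:
h_1 = -14*a*b - 31*a + 28*b + 17, LT = a*b.
h_2 = -21*a*b - 6*a - 12*b + 39, LT = a*b.

S(h_1,h_2): lcm = a*b. S = 27/14*a - 18/7*b + 9/14.
  reduce S modulo (h_1, h_2):
  remainder 27/14*a - 18/7*b + 9/14 ≠ 0; add k_3 = 27/14*a - 18/7*b + 9/14 to the basis.

S(h_1,k_3): lcm = a*b. S = 31/14*a + 4/3*b**2 - 7/3*b - 17/14.
  reduce S modulo (h_1, h_2, k_3):
  remainder 4/3*b**2 + 13/21*b - 41/21 ≠ 0; add k_4 = 4/3*b**2 + 13/21*b - 41/21 to the basis.

The other S-polynomials (S(h_2,k_3), S(h_1,k_4), S(h_2,k_4), S(k_3,k_4)) all reduce to 0 modulo the current basis, so we have a Gröbner basis.
Inter-reduce: drop elements whose leading term is divisible by another's, tail-reduce, and make monic.
Reduced Gröbner basis: {a - 4/3*b + 1/3, b**2 + 13/28*b - 41/28}.

Same reduced basis, so the two generating sets span the same ideal.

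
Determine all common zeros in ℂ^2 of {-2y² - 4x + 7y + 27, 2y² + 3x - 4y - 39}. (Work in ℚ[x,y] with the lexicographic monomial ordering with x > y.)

Compute a lex Gröbner basis by Buchberger's algorithm.
f_1 = -4x - 2y² + 7y + 27, LT = x.
f_2 = 3x + 2y² - 4y - 39, LT = x.

S(f_1,f_2): lcm = x. S = -⅙y² - 5/12y + 25/4.
  leading term y²: no divisor's leading term divides it; move -⅙y² to the remainder.
  leading term y: no divisor's leading term divides it; move -5/12y to the remainder.
  leading term 1: no divisor's leading term divides it; move 25/4 to the remainder.
  remainder -⅙y² - 5/12y + 25/4 ≠ 0; add h_3 = -⅙y² - 5/12y + 25/4 to the basis.

The other S-polynomials (S(f_1,h_3), S(f_2,h_3)) all reduce to 0 modulo the current basis, so we have a Gröbner basis.
Inter-reduce: drop elements whose leading term is divisible by another's, tail-reduce, and make monic.
Reduced Gröbner basis: {x - 3y + 12, y² + 5/2y - 75/2}.

From the last basis element, y² + 5/2y - 75/2 = 0, so y takes values in {-15/2, 5}. Each choice, substituted upward through the basis, yields the corresponding point(s) of the solution set.
  y = -15/2: the earlier basis element becomes x + 69/2 = 0, giving x = -69/2 — point (-69/2, -15/2).
  y = 5: the earlier basis element becomes x - 3 = 0, giving x = 3 — point (3, 5).

{(-69/2, -15/2), (3, 5)}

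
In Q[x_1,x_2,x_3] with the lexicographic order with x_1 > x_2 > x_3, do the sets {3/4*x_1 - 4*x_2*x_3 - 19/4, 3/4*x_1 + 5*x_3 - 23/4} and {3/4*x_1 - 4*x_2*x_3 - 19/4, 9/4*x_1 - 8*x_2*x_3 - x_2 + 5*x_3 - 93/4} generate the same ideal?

Equality of ideals is decidable: compute both reduced Gröbner bases (unique for the ordering) and check whether they agree.
Buchberger on the first generating set:
f_1 = 3/4*x_1 - 4*x_2*x_3 - 19/4, LT = x_1.
f_2 = 3/4*x_1 + 5*x_3 - 23/4, LT = x_1.

S(f_1,f_2): lcm = x_1. S = -16/3*x_2*x_3 - 20/3*x_3 + 4/3.
  reduce S modulo (f_1, f_2):
  remainder -16/3*x_2*x_3 - 20/3*x_3 + 4/3 ≠ 0; add g_3 = -16/3*x_2*x_3 - 20/3*x_3 + 4/3 to the basis.

The other S-polynomials (S(f_1,g_3), S(f_2,g_3)) all reduce to 0 modulo the current basis, so we have a Gröbner basis.
Inter-reduce: drop elements whose leading term is divisible by another's, tail-reduce, and make monic.
Reduced Gröbner basis: {x_1 + 20/3*x_3 - 23/3, x_2*x_3 + 5/4*x_3 - 1/4}.

Buchberger on the second generating set:
h_1 = 3/4*x_1 - 4*x_2*x_3 - 19/4, LT = x_1.
h_2 = 9/4*x_1 - 8*x_2*x_3 - x_2 + 5*x_3 - 93/4, LT = x_1.

S(h_1,h_2): lcm = x_1. S = -16/9*x_2*x_3 + 4/9*x_2 - 20/9*x_3 + 4.
  reduce S modulo (h_1, h_2):
  remainder -16/9*x_2*x_3 + 4/9*x_2 - 20/9*x_3 + 4 ≠ 0; add k_3 = -16/9*x_2*x_3 + 4/9*x_2 - 20/9*x_3 + 4 to the basis.

The other S-polynomials (S(h_1,k_3), S(h_2,k_3)) all reduce to 0 modulo the current basis, so we have a Gröbner basis.
Inter-reduce: drop elements whose leading term is divisible by another's, tail-reduce, and make monic.
Reduced Gröbner basis: {x_1 - 4/3*x_2 + 20/3*x_3 - 55/3, x_2*x_3 - 1/4*x_2 + 5/4*x_3 - 9/4}.

The bases are distinct; the ideals are different.
The choice of monomial ordering does not affect the verdict — as long as both bases are computed under the same ordering, their equality decides ideal equality.

No, the ideals differ.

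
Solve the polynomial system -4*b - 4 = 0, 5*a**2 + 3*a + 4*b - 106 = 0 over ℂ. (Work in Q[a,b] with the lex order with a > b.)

{(-5, -1), (22/5, -1)}

Compute a lex Gröbner basis by Buchberger's algorithm.
f_1 = -4*b - 4, LT = b.
f_2 = 5*a**2 + 3*a + 4*b - 106, LT = a**2.

The S-polynomials (S(f_1,f_2)) all reduce to 0 modulo the current basis, so we have a Gröbner basis.
Inter-reduce: drop elements whose leading term is divisible by another's, tail-reduce, and make monic.
Reduced Gröbner basis: {a**2 + 3/5*a - 22, b + 1}.

From the last basis element, b + 1 = 0, so b takes values in {-1}. Each choice, substituted upward through the basis, yields the corresponding point(s) of the solution set.
  b = -1: the earlier basis element becomes a**2 + 3/5*a - 22 = 0, giving a = -5, 22/5 — points (-5, -1), (22/5, -1).
Check: every point annihilates each of the original generators.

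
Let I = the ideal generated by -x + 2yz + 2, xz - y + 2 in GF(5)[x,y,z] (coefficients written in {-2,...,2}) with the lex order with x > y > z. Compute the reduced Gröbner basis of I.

f_1 = -x + 2yz + 2, LT = x.
f_2 = xz - y + 2, LT = xz.

S(f_1,f_2): lcm = xz. S = -2yz^{2} + y - 2z - 2.
  leading term yz^{2}: no divisor's leading term divides it; move -2yz^{2} to the remainder.
  leading term y: no divisor's leading term divides it; move y to the remainder.
  leading term z: no divisor's leading term divides it; move -2z to the remainder.
  leading term 1: no divisor's leading term divides it; move -2 to the remainder.
  remainder -2yz^{2} + y - 2z - 2 ≠ 0; add g_3 = -2yz^{2} + y - 2z - 2 to the basis.

S(f_1,g_3): leading monomials are coprime, so the S-polynomial reduces to 0 (Buchberger's first criterion).
S(f_2,g_3): lcm = xyz^{2}. S = -2xy - xz - x - y^{2}z + 2yz.
  leading term xy: subtract (2y)·f_1 from -2xy - xz - x - y^{2}z + 2yz → -xz - x + 2yz + y
  leading term xz: subtract (z)·f_1 from -xz - x + 2yz + y → -x - 2yz^{2} + 2yz + y - 2z
  leading term x: subtract (1)·f_1 from -x - 2yz^{2} + 2yz + y - 2z → -2yz^{2} + y - 2z - 2
  leading term yz^{2}: subtract (1)·g_3 from -2yz^{2} + y - 2z - 2 → 0
  remainder 0.

Every S-polynomial of the final basis reduces to 0, so we have a Gröbner basis.
Inter-reduce: drop elements whose leading term is divisible by another's, tail-reduce, and make monic.

G = {x - 2yz - 2, yz^{2} + 2y + z + 1}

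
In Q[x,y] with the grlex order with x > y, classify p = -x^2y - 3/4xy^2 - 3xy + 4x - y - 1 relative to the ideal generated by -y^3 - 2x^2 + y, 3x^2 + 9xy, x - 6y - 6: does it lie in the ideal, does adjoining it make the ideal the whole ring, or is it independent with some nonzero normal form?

First compute the reduced Gröbner basis of I by Buchberger's algorithm.
f_1 = -y^3 - 2x^2 + y, LT = y^3.
f_2 = 3x^2 + 9xy, LT = x^2.
f_3 = x - 6y - 6, LT = x.

S(f_1,f_2): leading monomials are coprime, so the S-polynomial reduces to 0 (Buchberger's first criterion).
S(f_1,f_3): leading monomials are coprime, so the S-polynomial reduces to 0 (Buchberger's first criterion).
S(f_2,f_3): lcm = x^2. S = 9xy + 6x.
  leading term xy: subtract (9y)·f_3 from 9xy + 6x → 54y^2 + 6x + 54y
  leading term y^2: no divisor's leading term divides it; move 54y^2 to the remainder.
  leading term x: subtract (6)·f_3 from 6x + 54y → 90y + 36
  leading term y: no divisor's leading term divides it; move 90y to the remainder.
  leading term 1: no divisor's leading term divides it; move 36 to the remainder.
  remainder 54y^2 + 90y + 36 ≠ 0; add h_4 = 54y^2 + 90y + 36 to the basis.

S(f_1,h_4): lcm = y^3. S = 2x^2 - 5/3y^2 - 5/3y.
  leading term x^2: subtract (2/3)·f_2 from 2x^2 - 5/3y^2 - 5/3y → -6xy - 5/3y^2 - 5/3y
  leading term xy: subtract (-6y)·f_3 from -6xy - 5/3y^2 - 5/3y → -113/3y^2 - 113/3y
  leading term y^2: subtract (-113/162)·h_4 from -113/3y^2 - 113/3y → 226/9y + 226/9
  leading term y: no divisor's leading term divides it; move 226/9y to the remainder.
  leading term 1: no divisor's leading term divides it; move 226/9 to the remainder.
  remainder 226/9y + 226/9 ≠ 0; add h_5 = 226/9y + 226/9 to the basis.

S(f_2,h_4): leading monomials are coprime, so the S-polynomial reduces to 0 (Buchberger's first criterion).
S(f_3,h_4): leading monomials are coprime, so the S-polynomial reduces to 0 (Buchberger's first criterion).
S(f_1,h_5): lcm = y^3. S = 2x^2 - y^2 - y.
  leading term x^2: subtract (2/3)·f_2 from 2x^2 - y^2 - y → -6xy - y^2 - y
  leading term xy: subtract (-6y)·f_3 from -6xy - y^2 - y → -37y^2 - 37y
  leading term y^2: subtract (-37/54)·h_4 from -37y^2 - 37y → 74/3y + 74/3
  leading term y: subtract (111/113)·h_5 from 74/3y + 74/3 → 0
  remainder 0.

S(f_2,h_5): leading monomials are coprime, so the S-polynomial reduces to 0 (Buchberger's first criterion).
S(f_3,h_5): leading monomials are coprime, so the S-polynomial reduces to 0 (Buchberger's first criterion).
S(h_4,h_5): lcm = y^2. S = 2/3y + 2/3.
  leading term y: subtract (3/113)·h_5 from 2/3y + 2/3 → 0
  remainder 0.

Every S-polynomial of the final basis reduces to 0, so we have a Gröbner basis.
Inter-reduce: drop elements whose leading term is divisible by another's, tail-reduce, and make monic.
Reduced Gröbner basis: {x, y + 1}.
Label its elements g_1 = x, g_2 = y + 1.

Reduce p = -x^2y - 3/4xy^2 - 3xy + 4x - y - 1 modulo G:
  leading term x^2y: subtract (-xy)·g_1 from -x^2y - 3/4xy^2 - 3xy + 4x - y - 1 → -3/4xy^2 - 3xy + 4x - y - 1
  leading term xy^2: subtract (-3/4y^2)·g_1 from -3/4xy^2 - 3xy + 4x - y - 1 → -3xy + 4x - y - 1
  leading term xy: subtract (-3y)·g_1 from -3xy + 4x - y - 1 → 4x - y - 1
  leading term x: subtract (4)·g_1 from 4x - y - 1 → -y - 1
  leading term y: subtract (-1)·g_2 from -y - 1 → 0
  normal form = 0.
Since the normal form is 0, p ∈ I.

Ideal membership is decidable via reduction modulo a Gröbner basis.

-x^2y - 3/4xy^2 - 3xy + 4x - y - 1 lies in I (it reduces to 0).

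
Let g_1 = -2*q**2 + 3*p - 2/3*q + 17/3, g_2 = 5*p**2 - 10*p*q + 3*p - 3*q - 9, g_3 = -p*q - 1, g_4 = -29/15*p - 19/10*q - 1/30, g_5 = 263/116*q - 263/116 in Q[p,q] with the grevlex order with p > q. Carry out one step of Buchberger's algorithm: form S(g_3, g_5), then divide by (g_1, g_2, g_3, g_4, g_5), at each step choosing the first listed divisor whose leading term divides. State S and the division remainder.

S(g_3, g_5) = p + 1; remainder on division = 0.

lcm(LM(g_3), LM(g_5)) = p*q.
S = (lcm/LT(g_3))·g_3 − (lcm/LT(g_5))·g_5 = p + 1.
Reduce S modulo (g_1, g_2, g_3, g_4, g_5) in that order:
  leading term p: subtract (-15/29)·g_4 from p + 1 → -57/58*q + 57/58
  leading term q: subtract (-114/263)·g_5 from -57/58*q + 57/58 → 0
The remainder is 0, so this S-polynomial contributes no new basis element.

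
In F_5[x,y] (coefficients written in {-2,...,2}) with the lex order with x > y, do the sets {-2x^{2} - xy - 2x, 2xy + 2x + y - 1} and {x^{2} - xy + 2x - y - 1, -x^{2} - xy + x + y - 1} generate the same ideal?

Equality of ideals is decidable: compute both reduced Gröbner bases (unique for the ordering) and check whether they agree.
Buchberger on the first generating set:
f_1 = -2x^{2} - xy - 2x, LT = x^{2}.
f_2 = 2xy + 2x + y - 1, LT = xy.

S(f_1,f_2): lcm = x^{2}y. S = -x^{2} - 2xy^{2} - 2xy - 2x.
  leading term x^{2}: subtract (-2)·f_1 from -x^{2} - 2xy^{2} - 2xy - 2x → -2xy^{2} + xy - x
  leading term xy^{2}: subtract (-y)·f_2 from -2xy^{2} + xy - x → -2xy - x + y^{2} - y
  leading term xy: subtract (-1)·f_2 from -2xy - x + y^{2} - y → x + y^{2} - 1
  leading term x: no divisor's leading term divides it; move x to the remainder.
  leading term y^{2}: no divisor's leading term divides it; move y^{2} to the remainder.
  leading term 1: no divisor's leading term divides it; move -1 to the remainder.
  remainder x + y^{2} - 1 ≠ 0; add g_3 = x + y^{2} - 1 to the basis.

S(f_2,g_3): lcm = xy. S = x - y^{3} - y + 2.
  leading term x: subtract (1)·g_3 from x - y^{3} - y + 2 → -y^{3} - y^{2} - y - 2
  leading term y^{3}: no divisor's leading term divides it; move -y^{3} to the remainder.
  leading term y^{2}: no divisor's leading term divides it; move -y^{2} to the remainder.
  leading term y: no divisor's leading term divides it; move -y to the remainder.
  leading term 1: no divisor's leading term divides it; move -2 to the remainder.
  remainder -y^{3} - y^{2} - y - 2 ≠ 0; add g_4 = -y^{3} - y^{2} - y - 2 to the basis.

The other S-polynomials (S(f_1,g_3), S(f_1,g_4), S(f_2,g_4), S(g_3,g_4)) all reduce to 0 modulo the current basis, so we have a Gröbner basis.
Inter-reduce: drop elements whose leading term is divisible by another's, tail-reduce, and make monic.
Reduced Gröbner basis: {x + y^{2} - 1, y^{3} + y^{2} + y + 2}.

Buchberger on the second generating set:
h_1 = x^{2} - xy + 2x - y - 1, LT = x^{2}.
h_2 = -x^{2} - xy + x + y - 1, LT = x^{2}.

S(h_1,h_2): lcm = x^{2}. S = -2xy - 2x - 2.
  leading term xy: no divisor's leading term divides it; move -2xy to the remainder.
  leading term x: no divisor's leading term divides it; move -2x to the remainder.
  leading term 1: no divisor's leading term divides it; move -2 to the remainder.
  remainder -2xy - 2x - 2 ≠ 0; add k_3 = -2xy - 2x - 2 to the basis.

S(h_1,k_3): lcm = x^{2}y. S = -x^{2} - xy^{2} + 2xy - x - y^{2} - y.
  leading term x^{2}: subtract (-1)·h_1 from -x^{2} - xy^{2} + 2xy - x - y^{2} - y → -xy^{2} + xy + x - y^{2} - 2y - 1
  leading term xy^{2}: subtract (-2y)·k_3 from -xy^{2} + xy + x - y^{2} - 2y - 1 → 2xy + x - y^{2} - y - 1
  leading term xy: subtract (-1)·k_3 from 2xy + x - y^{2} - y - 1 → -x - y^{2} - y + 2
  leading term x: no divisor's leading term divides it; move -x to the remainder.
  leading term y^{2}: no divisor's leading term divides it; move -y^{2} to the remainder.
  leading term y: no divisor's leading term divides it; move -y to the remainder.
  leading term 1: no divisor's leading term divides it; move 2 to the remainder.
  remainder -x - y^{2} - y + 2 ≠ 0; add k_4 = -x - y^{2} - y + 2 to the basis.

S(k_3,k_4): lcm = xy. S = x - y^{3} - y^{2} + 2y + 1.
  leading term x: subtract (-1)·k_4 from x - y^{3} - y^{2} + 2y + 1 → -y^{3} - 2y^{2} + y - 2
  leading term y^{3}: no divisor's leading term divides it; move -y^{3} to the remainder.
  leading term y^{2}: no divisor's leading term divides it; move -2y^{2} to the remainder.
  leading term y: no divisor's leading term divides it; move y to the remainder.
  leading term 1: no divisor's leading term divides it; move -2 to the remainder.
  remainder -y^{3} - 2y^{2} + y - 2 ≠ 0; add k_5 = -y^{3} - 2y^{2} + y - 2 to the basis.

The other S-polynomials (S(h_2,k_3), S(h_1,k_4), S(h_2,k_4), S(h_1,k_5), S(h_2,k_5), S(k_3,k_5), S(k_4,k_5)) all reduce to 0 modulo the current basis, so we have a Gröbner basis.
Inter-reduce: drop elements whose leading term is divisible by another's, tail-reduce, and make monic.
Reduced Gröbner basis: {x + y^{2} + y - 2, y^{3} + 2y^{2} - y + 2}.

The bases are distinct; the ideals are different.

No, the ideals differ.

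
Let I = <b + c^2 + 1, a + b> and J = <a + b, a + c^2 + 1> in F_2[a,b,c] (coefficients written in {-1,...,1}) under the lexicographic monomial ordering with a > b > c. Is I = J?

Yes, the ideals are equal.

Since reduced Gröbner bases are canonical representatives of ideals under a given ordering, it suffices to compute and compare them.
Buchberger on the first generating set:
f_1 = b + c^2 + 1, LT = b.
f_2 = a + b, LT = a.

The S-polynomials (S(f_1,f_2)) all reduce to 0 modulo the current basis, so we have a Gröbner basis.
Inter-reduce: drop elements whose leading term is divisible by another's, tail-reduce, and make monic.
Reduced Gröbner basis: {a + c^2 + 1, b + c^2 + 1}.

Buchberger on the second generating set:
h_1 = a + b, LT = a.
h_2 = a + c^2 + 1, LT = a.

S(h_1,h_2): lcm = a. S = b + c^2 + 1.
  leading term b: no divisor's leading term divides it; move b to the remainder.
  leading term c^2: no divisor's leading term divides it; move c^2 to the remainder.
  leading term 1: no divisor's leading term divides it; move 1 to the remainder.
  remainder b + c^2 + 1 ≠ 0; add k_3 = b + c^2 + 1 to the basis.

The other S-polynomials (S(h_1,k_3), S(h_2,k_3)) all reduce to 0 modulo the current basis, so we have a Gröbner basis.
Inter-reduce: drop elements whose leading term is divisible by another's, tail-reduce, and make monic.
Reduced Gröbner basis: {a + c^2 + 1, b + c^2 + 1}.

The two bases agree; hence the ideals are identical.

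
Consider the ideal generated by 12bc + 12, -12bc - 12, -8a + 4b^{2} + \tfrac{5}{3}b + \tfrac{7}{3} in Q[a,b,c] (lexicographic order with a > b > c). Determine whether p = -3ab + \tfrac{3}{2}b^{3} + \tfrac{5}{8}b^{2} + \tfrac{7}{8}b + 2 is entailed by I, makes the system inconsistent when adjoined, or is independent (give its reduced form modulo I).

Adjoining -3ab + \tfrac{3}{2}b^{3} + \tfrac{5}{8}b^{2} + \tfrac{7}{8}b + 2 makes the ideal the whole ring: the system is inconsistent.

First compute the reduced Gröbner basis of I by Buchberger's algorithm.
f_1 = 12bc + 12, LT = bc.
f_2 = -12bc - 12, LT = bc.
f_3 = -8a + 4b^{2} + \tfrac{5}{3}b + \tfrac{7}{3}, LT = a.

The S-polynomials (S(f_1,f_2), S(f_1,f_3), S(f_2,f_3)) all reduce to 0 modulo the current basis, so we have a Gröbner basis.
Inter-reduce: drop elements whose leading term is divisible by another's, tail-reduce, and make monic.
Reduced Gröbner basis: {a - \tfrac{1}{2}b^{2} - \tfrac{5}{24}b - \tfrac{7}{24}, bc + 1}.
Label its elements g_1 = a - \tfrac{1}{2}b^{2} - \tfrac{5}{24}b - \tfrac{7}{24}, g_2 = bc + 1.

Reduce p = -3ab + \tfrac{3}{2}b^{3} + \tfrac{5}{8}b^{2} + \tfrac{7}{8}b + 2 modulo G:
  leading term ab: subtract (-3b)·g_1 from -3ab + \tfrac{3}{2}b^{3} + \tfrac{5}{8}b^{2} + \tfrac{7}{8}b + 2 → 2
  leading term 1: no divisor's leading term divides it; move 2 to the remainder.
  normal form = 2.
The normal form is nonzero, so p ∉ I. Since p minus its normal form lies in I, I + (p) = I + (r) where r = 2; decide whether this ideal is the whole ring.
Here r = 2 is a nonzero constant, hence a unit: 1 ∈ I + (p), the Gröbner basis of I + (p) is {1}, and the enlarged system has no common solution — adjoining p is inconsistent.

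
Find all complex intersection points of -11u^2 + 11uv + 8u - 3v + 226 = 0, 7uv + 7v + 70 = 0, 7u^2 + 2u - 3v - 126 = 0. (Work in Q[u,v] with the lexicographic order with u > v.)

{(4, -2)}

Compute a lex Gröbner basis by Buchberger's algorithm.
f_1 = -11u^2 + 11uv + 8u - 3v + 226, LT = u^2.
f_2 = 7uv + 7v + 70, LT = uv.
f_3 = 7u^2 + 2u - 3v - 126, LT = u^2.

S(f_1,f_2): lcm = u^2v. S = -uv^2 - 19/11uv - 10u + 3/11v^2 - 226/11v.
  leading term uv^2: subtract (-1/7v)·f_2 from -uv^2 - 19/11uv - 10u + 3/11v^2 - 226/11v → -19/11uv - 10u + 14/11v^2 - 116/11v
  leading term uv: subtract (-19/77)·f_2 from -19/11uv - 10u + 14/11v^2 - 116/11v → -10u + 14/11v^2 - 97/11v + 190/11
  leading term u: no divisor's leading term divides it; move -10u to the remainder.
  leading term v^2: no divisor's leading term divides it; move 14/11v^2 to the remainder.
  leading term v: no divisor's leading term divides it; move -97/11v to the remainder.
  leading term 1: no divisor's leading term divides it; move 190/11 to the remainder.
  remainder -10u + 14/11v^2 - 97/11v + 190/11 ≠ 0; add h_4 = -10u + 14/11v^2 - 97/11v + 190/11 to the basis.

S(f_1,f_3): lcm = u^2. S = -uv - 78/77u + 54/77v - 28/11.
  leading term uv: subtract (-1/7)·f_2 from -uv - 78/77u + 54/77v - 28/11 → -78/77u + 131/77v + 82/11
  leading term u: subtract (39/385)·h_4 from -78/77u + 131/77v + 82/11 → -78/605v^2 + 10988/4235v + 4832/847
  leading term v^2: no divisor's leading term divides it; move -78/605v^2 to the remainder.
  leading term v: no divisor's leading term divides it; move 10988/4235v to the remainder.
  leading term 1: no divisor's leading term divides it; move 4832/847 to the remainder.
  remainder -78/605v^2 + 10988/4235v + 4832/847 ≠ 0; add h_5 = -78/605v^2 + 10988/4235v + 4832/847 to the basis.

S(f_2,f_3): lcm = u^2v. S = 5/7uv + 10u + 3/7v^2 + 18v.
  leading term uv: subtract (5/49)·f_2 from 5/7uv + 10u + 3/7v^2 + 18v → 10u + 3/7v^2 + 121/7v - 50/7
  leading term u: subtract (-1)·h_4 from 10u + 3/7v^2 + 121/7v - 50/7 → 131/77v^2 + 652/77v + 780/77
  leading term v^2: subtract (-7205/546)·h_5 from 131/77v^2 + 652/77v + 780/77 → 81610/1911v + 163220/1911
  leading term v: no divisor's leading term divides it; move 81610/1911v to the remainder.
  leading term 1: no divisor's leading term divides it; move 163220/1911 to the remainder.
  remainder 81610/1911v + 163220/1911 ≠ 0; add h_6 = 81610/1911v + 163220/1911 to the basis.

S(f_1,h_4): lcm = u^2. S = 7/55uv^2 - 207/110uv + u + 3/11v - 226/11.
  leading term uv^2: subtract (1/55v)·f_2 from 7/55uv^2 - 207/110uv + u + 3/11v - 226/11 → -207/110uv + u - 7/55v^2 - v - 226/11
  leading term uv: subtract (-207/770)·f_2 from -207/110uv + u - 7/55v^2 - v - 226/11 → u - 7/55v^2 + 97/110v - 19/11
  leading term u: subtract (-1/10)·h_4 from u - 7/55v^2 + 97/110v - 19/11 → 0
  remainder 0.

S(f_2,h_4): lcm = uv. S = 7/55v^3 - 97/110v^2 + 30/11v + 10.
  leading term v^3: subtract (-77/78v)·h_5 from 7/55v^3 - 97/110v^2 + 30/11v + 10 → 131/78v^2 + 326/39v + 10
  leading term v^2: subtract (-79255/6084)·h_5 from 131/78v^2 + 326/39v + 10 → 448855/10647v + 897710/10647
  leading term v: subtract (77/78)·h_6 from 448855/10647v + 897710/10647 → 0
  remainder 0.

S(f_3,h_4): lcm = u^2. S = 7/55uv^2 - 97/110uv + 155/77u - 3/7v - 18.
  leading term uv^2: subtract (1/55v)·f_2 from 7/55uv^2 - 97/110uv + 155/77u - 3/7v - 18 → -97/110uv + 155/77u - 7/55v^2 - 131/77v - 18
  leading term uv: subtract (-97/770)·f_2 from -97/110uv + 155/77u - 7/55v^2 - 131/77v - 18 → 155/77u - 7/55v^2 - 631/770v - 101/11
  leading term u: subtract (-31/154)·h_4 from 155/77u - 7/55v^2 - 631/770v - 101/11 → 78/605v^2 - 10988/4235v - 4832/847
  leading term v^2: subtract (-1)·h_5 from 78/605v^2 - 10988/4235v - 4832/847 → 0
  remainder 0.

S(f_1,h_5): leading monomials are coprime, so the S-polynomial reduces to 0 (Buchberger's first criterion).
S(f_2,h_5): lcm = uv^2. S = 5494/273uv + 12080/273u + v^2 + 10v.
  leading term uv: subtract (5494/1911)·f_2 from 5494/273uv + 12080/273u + v^2 + 10v → 12080/273u + v^2 - 2764/273v - 54940/273
  leading term u: subtract (-1208/273)·h_4 from 12080/273u + v^2 - 2764/273v - 54940/273 → 2845/429v^2 - 147580/3003v - 124940/1001
  leading term v^2: subtract (-156475/3042)·h_5 from 2845/429v^2 - 147580/3003v - 124940/1001 → 897710/10647v + 1795420/10647
  leading term v: subtract (77/39)·h_6 from 897710/10647v + 1795420/10647 → 0
  remainder 0.

S(f_3,h_5): leading monomials are coprime, so the S-polynomial reduces to 0 (Buchberger's first criterion).
S(h_4,h_5): leading monomials are coprime, so the S-polynomial reduces to 0 (Buchberger's first criterion).
S(f_1,h_6): leading monomials are coprime, so the S-polynomial reduces to 0 (Buchberger's first criterion).
S(f_2,h_6): lcm = uv. S = -2u + v + 10.
  leading term u: subtract (1/5)·h_4 from -2u + v + 10 → -14/55v^2 + 152/55v + 72/11
  leading term v^2: subtract (77/39)·h_5 from -14/55v^2 + 152/55v + 72/11 → -92/39v - 184/39
  leading term v: subtract (-2254/40805)·h_6 from -92/39v - 184/39 → 0
  remainder 0.

S(f_3,h_6): leading monomials are coprime, so the S-polynomial reduces to 0 (Buchberger's first criterion).
S(h_4,h_6): leading monomials are coprime, so the S-polynomial reduces to 0 (Buchberger's first criterion).
S(h_5,h_6): lcm = v^2. S = -6040/273v - 12080/273.
  leading term v: subtract (-4228/8161)·h_6 from -6040/273v - 12080/273 → 0
  remainder 0.

Every S-polynomial of the final basis reduces to 0, so we have a Gröbner basis.
Inter-reduce: drop elements whose leading term is divisible by another's, tail-reduce, and make monic.
Reduced Gröbner basis: {u - 4, v + 2}.

From the last basis element, v + 2 = 0, so v takes values in {-2}. Each choice, substituted upward through the basis, yields the corresponding point(s) of the solution set.
  v = -2: the earlier basis element becomes u - 4 = 0, giving u = 4 — point (4, -2).
Each listed point satisfies every original equation (direct substitution).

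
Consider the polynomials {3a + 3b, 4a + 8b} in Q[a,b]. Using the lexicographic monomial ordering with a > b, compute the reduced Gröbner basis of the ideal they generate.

G = {a, b}

f_1 = 3a + 3b, LT = a.
f_2 = 4a + 8b, LT = a.

S(f_1,f_2): lcm = a. S = -b.
  leading term b: no divisor's leading term divides it; move -b to the remainder.
  remainder -b ≠ 0; add g_3 = -b to the basis.

The other S-polynomials (S(f_1,g_3), S(f_2,g_3)) all reduce to 0 modulo the current basis, so we have a Gröbner basis.
Inter-reduce: drop elements whose leading term is divisible by another's, tail-reduce, and make monic.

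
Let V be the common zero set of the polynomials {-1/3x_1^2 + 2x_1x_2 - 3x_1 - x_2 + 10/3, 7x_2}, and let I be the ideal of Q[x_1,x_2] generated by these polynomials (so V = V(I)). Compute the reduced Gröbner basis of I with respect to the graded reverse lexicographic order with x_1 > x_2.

f_1 = -1/3x_1^2 + 2x_1x_2 - 3x_1 - x_2 + 10/3, LT = x_1^2.
f_2 = 7x_2, LT = x_2.

The S-polynomials (S(f_1,f_2)) all reduce to 0 modulo the current basis, so we have a Gröbner basis.

G = {x_1^2 + 9x_1 - 10, x_2}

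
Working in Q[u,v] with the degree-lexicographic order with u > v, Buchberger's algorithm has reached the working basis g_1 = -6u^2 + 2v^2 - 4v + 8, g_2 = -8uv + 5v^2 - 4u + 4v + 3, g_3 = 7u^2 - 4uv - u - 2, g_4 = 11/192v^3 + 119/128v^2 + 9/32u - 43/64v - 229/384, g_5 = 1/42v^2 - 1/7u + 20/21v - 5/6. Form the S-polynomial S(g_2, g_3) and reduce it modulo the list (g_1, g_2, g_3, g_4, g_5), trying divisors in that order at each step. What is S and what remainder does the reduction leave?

lcm(LM(g_2), LM(g_3)) = u^2v.
S = (lcm/LT(g_2))·g_2 − (lcm/LT(g_3))·g_3 = -3/56uv^2 + 1/2u^2 - 5/14uv - 3/8u + 2/7v.
Reduce S modulo (g_1, g_2, g_3, g_4, g_5) in that order:
  leading term uv^2: subtract (3/448v)·g_2 from -3/56uv^2 + 1/2u^2 - 5/14uv - 3/8u + 2/7v → -15/448v^3 + 1/2u^2 - 37/112uv - 3/112v^2 - 3/8u + 17/64v
  leading term v^3: subtract (-45/77)·g_4 from -15/448v^3 + 1/2u^2 - 37/112uv - 3/112v^2 - 3/8u + 17/64v → 1/2u^2 - 37/112uv + 5091/9856v^2 - 519/2464u - 313/2464v - 3435/9856
  leading term u^2: subtract (-1/12)·g_1 from 1/2u^2 - 37/112uv + 5091/9856v^2 - 519/2464u - 313/2464v - 3435/9856 → -37/112uv + 20201/29568v^2 - 519/2464u - 3403/7392v + 9407/29568
  leading term uv: subtract (37/896)·g_2 from -37/112uv + 20201/29568v^2 - 519/2464u - 3403/7392v + 9407/29568 → 881/1848v^2 - 1/22u - 289/462v + 359/1848
  leading term v^2: subtract (881/44)·g_5 from 881/1848v^2 - 1/22u - 289/462v + 359/1848 → 867/308u - 3033/154v + 5199/308
  leading term u: no divisor's leading term divides it; move 867/308u to the remainder.
  leading term v: no divisor's leading term divides it; move -3033/154v to the remainder.
  leading term 1: no divisor's leading term divides it; move 5199/308 to the remainder.
The remainder 867/308u - 3033/154v + 5199/308 is nonzero, so it would be added as the next basis element.

S(g_2, g_3) = -3/56uv^2 + 1/2u^2 - 5/14uv - 3/8u + 2/7v; remainder on division = 867/308u - 3033/154v + 5199/308.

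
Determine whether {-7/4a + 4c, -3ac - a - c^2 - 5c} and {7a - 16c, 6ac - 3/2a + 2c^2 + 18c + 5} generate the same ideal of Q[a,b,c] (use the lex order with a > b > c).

Two ideals are equal iff their reduced Gröbner bases coincide (the reduced basis is unique for a fixed ordering).
Buchberger on the first generating set:
f_1 = -7/4a + 4c, LT = a.
f_2 = -3ac - a - c^2 - 5c, LT = ac.

S(f_1,f_2): lcm = ac. S = -1/3a - 55/21c^2 - 5/3c.
  leading term a: subtract (4/21)·f_1 from -1/3a - 55/21c^2 - 5/3c → -55/21c^2 - 17/7c
  leading term c^2: no divisor's leading term divides it; move -55/21c^2 to the remainder.
  leading term c: no divisor's leading term divides it; move -17/7c to the remainder.
  remainder -55/21c^2 - 17/7c ≠ 0; add g_3 = -55/21c^2 - 17/7c to the basis.

The other S-polynomials (S(f_1,g_3), S(f_2,g_3)) all reduce to 0 modulo the current basis, so we have a Gröbner basis.
Inter-reduce: drop elements whose leading term is divisible by another's, tail-reduce, and make monic.
Reduced Gröbner basis: {a - 16/7c, c^2 + 51/55c}.

Buchberger on the second generating set:
h_1 = 7a - 16c, LT = a.
h_2 = 6ac - 3/2a + 2c^2 + 18c + 5, LT = ac.

S(h_1,h_2): lcm = ac. S = 1/4a - 55/21c^2 - 3c - 5/6.
  leading term a: subtract (1/28)·h_1 from 1/4a - 55/21c^2 - 3c - 5/6 → -55/21c^2 - 17/7c - 5/6
  leading term c^2: no divisor's leading term divides it; move -55/21c^2 to the remainder.
  leading term c: no divisor's leading term divides it; move -17/7c to the remainder.
  leading term 1: no divisor's leading term divides it; move -5/6 to the remainder.
  remainder -55/21c^2 - 17/7c - 5/6 ≠ 0; add k_3 = -55/21c^2 - 17/7c - 5/6 to the basis.

The other S-polynomials (S(h_1,k_3), S(h_2,k_3)) all reduce to 0 modulo the current basis, so we have a Gröbner basis.
Inter-reduce: drop elements whose leading term is divisible by another's, tail-reduce, and make monic.
Reduced Gröbner basis: {a - 16/7c, c^2 + 51/55c + 7/22}.

The bases are distinct; the ideals are different.

No, the ideals differ.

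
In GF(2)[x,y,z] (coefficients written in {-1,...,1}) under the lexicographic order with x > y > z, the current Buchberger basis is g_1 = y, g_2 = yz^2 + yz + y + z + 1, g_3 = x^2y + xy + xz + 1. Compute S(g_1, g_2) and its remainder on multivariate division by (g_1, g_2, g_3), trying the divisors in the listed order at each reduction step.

S(g_1, g_2) = yz + y + z + 1; remainder on division = z + 1.

lcm(LM(g_1), LM(g_2)) = yz^2.
S = (lcm/LT(g_1))·g_1 − (lcm/LT(g_2))·g_2 = yz + y + z + 1.
Reduce S modulo (g_1, g_2, g_3) in that order:
  leading term yz: subtract (z)·g_1 from yz + y + z + 1 → y + z + 1
  leading term y: subtract (1)·g_1 from y + z + 1 → z + 1
  leading term z: no divisor's leading term divides it; move z to the remainder.
  leading term 1: no divisor's leading term divides it; move 1 to the remainder.
The remainder z + 1 is nonzero, so it would be added as the next basis element.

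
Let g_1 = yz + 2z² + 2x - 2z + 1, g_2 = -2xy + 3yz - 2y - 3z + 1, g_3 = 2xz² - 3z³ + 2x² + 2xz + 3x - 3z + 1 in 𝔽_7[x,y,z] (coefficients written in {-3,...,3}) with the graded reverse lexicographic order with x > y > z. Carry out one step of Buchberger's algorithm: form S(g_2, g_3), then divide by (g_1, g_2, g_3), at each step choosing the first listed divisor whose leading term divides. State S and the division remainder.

S(g_2, g_3) = -x²y - xyz + yz² - 2z³ + 2xy - 2yz + 3z² + 3y; remainder on division = 0.

lcm(LM(g_2), LM(g_3)) = xyz².
S = (lcm/LT(g_2))·g_2 − (lcm/LT(g_3))·g_3 = -x²y - xyz + yz² - 2z³ + 2xy - 2yz + 3z² + 3y.
Reduce S modulo (g_1, g_2, g_3) in that order:
  leading term x²y: subtract (-3x)·g_2 from -x²y - xyz + yz² - 2z³ + 2xy - 2yz + 3z² + 3y → xyz + yz² - 2z³ + 3xy - 2xz - 2yz + 3z² + 3x + 3y
  leading term xyz: subtract (x)·g_1 from xyz + yz² - 2z³ + 3xy - 2xz - 2yz + 3z² + 3x + 3y → -2xz² + yz² - 2z³ - 2x² + 3xy - 2yz + 3z² + 2x + 3y
  leading term xz²: subtract (-1)·g_3 from -2xz² + yz² - 2z³ - 2x² + 3xy - 2yz + 3z² + 2x + 3y → yz² + 2z³ + 3xy + 2xz - 2yz + 3z² - 2x + 3y - 3z + 1
  leading term yz²: subtract (z)·g_1 from yz² + 2z³ + 3xy + 2xz - 2yz + 3z² - 2x + 3y - 3z + 1 → 3xy - 2yz - 2z² - 2x + 3y + 3z + 1
  leading term xy: subtract (2)·g_2 from 3xy - 2yz - 2z² - 2x + 3y + 3z + 1 → -yz - 2z² - 2x + 2z - 1
  leading term yz: subtract (-1)·g_1 from -yz - 2z² - 2x + 2z - 1 → 0
The remainder is 0, so this S-polynomial contributes no new basis element.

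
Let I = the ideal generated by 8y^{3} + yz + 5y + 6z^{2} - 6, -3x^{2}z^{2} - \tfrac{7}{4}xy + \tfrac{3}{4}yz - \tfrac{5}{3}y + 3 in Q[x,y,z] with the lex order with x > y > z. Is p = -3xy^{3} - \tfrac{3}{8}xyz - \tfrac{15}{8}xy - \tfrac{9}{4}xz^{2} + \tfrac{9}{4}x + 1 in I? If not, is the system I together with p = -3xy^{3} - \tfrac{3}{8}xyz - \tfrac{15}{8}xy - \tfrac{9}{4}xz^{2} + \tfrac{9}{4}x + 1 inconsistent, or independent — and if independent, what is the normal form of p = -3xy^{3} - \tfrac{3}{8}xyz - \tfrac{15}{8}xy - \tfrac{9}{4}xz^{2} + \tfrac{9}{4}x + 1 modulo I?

First compute the reduced Gröbner basis of I by Buchberger's algorithm.
f_1 = 8y^{3} + yz + 5y + 6z^{2} - 6, LT = y^{3}.
f_2 = -3x^{2}z^{2} - \tfrac{7}{4}xy + \tfrac{3}{4}yz - \tfrac{5}{3}y + 3, LT = x^{2}z^{2}.

The S-polynomials (S(f_1,f_2)) all reduce to 0 modulo the current basis, so we have a Gröbner basis.
Inter-reduce: drop elements whose leading term is divisible by another's, tail-reduce, and make monic.
Reduced Gröbner basis: {x^{2}z^{2} + \tfrac{7}{12}xy - \tfrac{1}{4}yz + \tfrac{5}{9}y - 1, y^{3} + \tfrac{1}{8}yz + \tfrac{5}{8}y + \tfrac{3}{4}z^{2} - \tfrac{3}{4}}.
Label its elements g_1 = x^{2}z^{2} + \tfrac{7}{12}xy - \tfrac{1}{4}yz + \tfrac{5}{9}y - 1, g_2 = y^{3} + \tfrac{1}{8}yz + \tfrac{5}{8}y + \tfrac{3}{4}z^{2} - \tfrac{3}{4}.

Reduce p = -3xy^{3} - \tfrac{3}{8}xyz - \tfrac{15}{8}xy - \tfrac{9}{4}xz^{2} + \tfrac{9}{4}x + 1 modulo G:
  leading term xy^{3}: subtract (-3x)·g_2 from -3xy^{3} - \tfrac{3}{8}xyz - \tfrac{15}{8}xy - \tfrac{9}{4}xz^{2} + \tfrac{9}{4}x + 1 → 1
  leading term 1: no divisor's leading term divides it; move 1 to the remainder.
  normal form = 1.
The normal form is nonzero, so p ∉ I. Since p minus its normal form lies in I, I + (p) = I + (r) where r = 1; decide whether this ideal is the whole ring.
Here r = 1 is a nonzero constant, hence a unit: 1 ∈ I + (p), the Gröbner basis of I + (p) is {1}, and the enlarged system has no common solution — adjoining p is inconsistent.

Adjoining -3xy^{3} - \tfrac{3}{8}xyz - \tfrac{15}{8}xy - \tfrac{9}{4}xz^{2} + \tfrac{9}{4}x + 1 makes the ideal the whole ring: the system is inconsistent.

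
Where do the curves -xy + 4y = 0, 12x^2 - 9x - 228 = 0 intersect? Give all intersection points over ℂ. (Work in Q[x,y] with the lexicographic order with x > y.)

{(-4, 0), (19/4, 0)}

Compute a lex Gröbner basis by Buchberger's algorithm.
f_1 = -xy + 4y, LT = xy.
f_2 = 12x^2 - 9x - 228, LT = x^2.

S(f_1,f_2): lcm = x^2y. S = -13/4xy + 19y.
  leading term xy: subtract (13/4)·f_1 from -13/4xy + 19y → 6y
  leading term y: no divisor's leading term divides it; move 6y to the remainder.
  remainder 6y ≠ 0; add h_3 = 6y to the basis.

The other S-polynomials (S(f_1,h_3), S(f_2,h_3)) all reduce to 0 modulo the current basis, so we have a Gröbner basis.
Inter-reduce: drop elements whose leading term is divisible by another's, tail-reduce, and make monic.
Reduced Gröbner basis: {x^2 - 3/4x - 19, y}.

From the last basis element, y = 0, so y takes values in {0}. Each choice, substituted upward through the basis, yields the corresponding point(s) of the solution set.
  y = 0: the earlier basis element becomes x^2 - 3/4x - 19 = 0, giving x = -4, 19/4 — points (-4, 0), (19/4, 0).
Each listed point satisfies every original equation (direct substitution).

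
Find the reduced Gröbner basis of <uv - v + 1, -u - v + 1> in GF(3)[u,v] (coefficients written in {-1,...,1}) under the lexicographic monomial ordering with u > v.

f_1 = uv - v + 1, LT = uv.
f_2 = -u - v + 1, LT = u.

S(f_1,f_2): lcm = uv. S = -v^2 + 1.
  leading term v^2: no divisor's leading term divides it; move -v^2 to the remainder.
  leading term 1: no divisor's leading term divides it; move 1 to the remainder.
  remainder -v^2 + 1 ≠ 0; add g_3 = -v^2 + 1 to the basis.

The other S-polynomials (S(f_1,g_3), S(f_2,g_3)) all reduce to 0 modulo the current basis, so we have a Gröbner basis.
Inter-reduce: drop elements whose leading term is divisible by another's, tail-reduce, and make monic.

G = {u + v - 1, v^2 - 1}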